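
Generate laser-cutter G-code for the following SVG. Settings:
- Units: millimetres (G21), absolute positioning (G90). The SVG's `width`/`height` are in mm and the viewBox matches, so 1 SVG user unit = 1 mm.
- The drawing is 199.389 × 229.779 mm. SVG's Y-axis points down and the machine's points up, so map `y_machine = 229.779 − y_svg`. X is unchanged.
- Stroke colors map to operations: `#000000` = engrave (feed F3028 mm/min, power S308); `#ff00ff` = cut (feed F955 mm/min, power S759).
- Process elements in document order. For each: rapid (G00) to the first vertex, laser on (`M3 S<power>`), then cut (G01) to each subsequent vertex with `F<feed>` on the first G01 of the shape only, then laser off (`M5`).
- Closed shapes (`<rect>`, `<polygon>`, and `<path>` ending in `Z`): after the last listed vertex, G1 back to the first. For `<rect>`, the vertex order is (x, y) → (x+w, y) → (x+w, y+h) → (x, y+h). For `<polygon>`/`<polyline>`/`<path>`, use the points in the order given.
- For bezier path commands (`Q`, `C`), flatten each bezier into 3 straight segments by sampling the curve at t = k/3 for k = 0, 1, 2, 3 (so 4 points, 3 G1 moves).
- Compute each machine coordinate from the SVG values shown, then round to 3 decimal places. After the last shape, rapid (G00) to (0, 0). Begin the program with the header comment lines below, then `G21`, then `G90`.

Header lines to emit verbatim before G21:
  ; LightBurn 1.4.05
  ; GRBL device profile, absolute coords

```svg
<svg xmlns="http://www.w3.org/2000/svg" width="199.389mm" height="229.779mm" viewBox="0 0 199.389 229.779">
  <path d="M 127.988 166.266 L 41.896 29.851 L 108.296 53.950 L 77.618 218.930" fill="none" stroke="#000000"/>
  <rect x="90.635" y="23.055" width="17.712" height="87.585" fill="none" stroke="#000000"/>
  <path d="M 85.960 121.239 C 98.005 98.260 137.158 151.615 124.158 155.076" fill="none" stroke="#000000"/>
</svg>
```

Since the viewBox matches the mm dimensions, user units are millimetres directly. The only transform is the Y-flip y_m = 229.779 − y_svg.

Shape 1 is a open polyline drawn with `<path>`. Its stroke #000000 means engrave at S308, F3028. After flipping Y the toolpath is (127.988,63.513) → (41.896,199.928) → (108.296,175.829) → (77.618,10.849).

Shape 2 is a rectangle drawn with `<rect>`. Its stroke #000000 means engrave at S308, F3028. After flipping Y the toolpath is (90.635,206.724) → (108.347,206.724) → (108.347,119.139) → (90.635,119.139) → (90.635,206.724), returning to the start.

Shape 3 is a cubic bezier drawn with `<path>`. Its stroke #000000 means engrave at S308, F3028. After flipping Y the toolpath is (85.960,108.540) → (104.105,110.749) → (122.709,90.120) → (124.158,74.703).

; LightBurn 1.4.05
; GRBL device profile, absolute coords
G21
G90
G00 X127.988 Y63.513
M3 S308
G01 X41.896 Y199.928 F3028
G01 X108.296 Y175.829
G01 X77.618 Y10.849
M5
G00 X90.635 Y206.724
M3 S308
G01 X108.347 Y206.724 F3028
G01 X108.347 Y119.139
G01 X90.635 Y119.139
G01 X90.635 Y206.724
M5
G00 X85.960 Y108.540
M3 S308
G01 X104.105 Y110.749 F3028
G01 X122.709 Y90.120
G01 X124.158 Y74.703
M5
G00 X0.000 Y0.000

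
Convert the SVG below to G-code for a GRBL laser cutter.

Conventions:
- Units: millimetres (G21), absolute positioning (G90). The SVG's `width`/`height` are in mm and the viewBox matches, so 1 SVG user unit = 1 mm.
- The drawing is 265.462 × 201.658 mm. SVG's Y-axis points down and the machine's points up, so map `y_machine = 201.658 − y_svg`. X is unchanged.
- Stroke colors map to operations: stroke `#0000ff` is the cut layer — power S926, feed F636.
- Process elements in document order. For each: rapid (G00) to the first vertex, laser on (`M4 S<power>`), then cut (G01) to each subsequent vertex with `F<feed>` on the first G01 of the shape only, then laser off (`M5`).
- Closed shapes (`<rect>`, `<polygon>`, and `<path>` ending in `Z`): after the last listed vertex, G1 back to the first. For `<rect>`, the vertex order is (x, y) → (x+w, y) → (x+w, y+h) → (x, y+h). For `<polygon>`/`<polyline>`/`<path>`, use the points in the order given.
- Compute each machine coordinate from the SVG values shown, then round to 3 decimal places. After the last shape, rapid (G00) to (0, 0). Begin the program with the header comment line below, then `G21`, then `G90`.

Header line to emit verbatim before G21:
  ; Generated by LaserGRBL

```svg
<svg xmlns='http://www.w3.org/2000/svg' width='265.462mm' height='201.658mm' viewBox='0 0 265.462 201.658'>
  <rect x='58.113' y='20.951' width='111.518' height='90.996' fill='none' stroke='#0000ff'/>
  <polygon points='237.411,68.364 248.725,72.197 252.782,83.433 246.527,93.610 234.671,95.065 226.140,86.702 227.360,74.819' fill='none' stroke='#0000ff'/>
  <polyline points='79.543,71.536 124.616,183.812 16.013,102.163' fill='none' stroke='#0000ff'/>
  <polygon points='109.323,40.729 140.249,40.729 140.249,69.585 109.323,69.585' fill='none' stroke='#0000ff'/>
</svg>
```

1 u = 1 mm; y_m = 201.658 − y.

[1] `<rect>` rectangle, #0000ff→cut S926 F636: (58.113,180.707) → (169.631,180.707) → (169.631,89.711) → (58.113,89.711) → (58.113,180.707) (closed)

[2] `<polygon>` regular polygon, #0000ff→cut S926 F636: (237.411,133.294) → (248.725,129.461) → (252.782,118.225) → (246.527,108.048) → (234.671,106.593) → (226.140,114.956) → (227.360,126.839) → (237.411,133.294) (closed)

[3] `<polyline>` open polyline, #0000ff→cut S926 F636: (79.543,130.122) → (124.616,17.846) → (16.013,99.495)

[4] `<polygon>` rectangle, #0000ff→cut S926 F636: (109.323,160.929) → (140.249,160.929) → (140.249,132.073) → (109.323,132.073) → (109.323,160.929) (closed)

; Generated by LaserGRBL
G21
G90
G00 X58.113 Y180.707
M4 S926
G01 X169.631 Y180.707 F636
G01 X169.631 Y89.711
G01 X58.113 Y89.711
G01 X58.113 Y180.707
M5
G00 X237.411 Y133.294
M4 S926
G01 X248.725 Y129.461 F636
G01 X252.782 Y118.225
G01 X246.527 Y108.048
G01 X234.671 Y106.593
G01 X226.140 Y114.956
G01 X227.360 Y126.839
G01 X237.411 Y133.294
M5
G00 X79.543 Y130.122
M4 S926
G01 X124.616 Y17.846 F636
G01 X16.013 Y99.495
M5
G00 X109.323 Y160.929
M4 S926
G01 X140.249 Y160.929 F636
G01 X140.249 Y132.073
G01 X109.323 Y132.073
G01 X109.323 Y160.929
M5
G00 X0.000 Y0.000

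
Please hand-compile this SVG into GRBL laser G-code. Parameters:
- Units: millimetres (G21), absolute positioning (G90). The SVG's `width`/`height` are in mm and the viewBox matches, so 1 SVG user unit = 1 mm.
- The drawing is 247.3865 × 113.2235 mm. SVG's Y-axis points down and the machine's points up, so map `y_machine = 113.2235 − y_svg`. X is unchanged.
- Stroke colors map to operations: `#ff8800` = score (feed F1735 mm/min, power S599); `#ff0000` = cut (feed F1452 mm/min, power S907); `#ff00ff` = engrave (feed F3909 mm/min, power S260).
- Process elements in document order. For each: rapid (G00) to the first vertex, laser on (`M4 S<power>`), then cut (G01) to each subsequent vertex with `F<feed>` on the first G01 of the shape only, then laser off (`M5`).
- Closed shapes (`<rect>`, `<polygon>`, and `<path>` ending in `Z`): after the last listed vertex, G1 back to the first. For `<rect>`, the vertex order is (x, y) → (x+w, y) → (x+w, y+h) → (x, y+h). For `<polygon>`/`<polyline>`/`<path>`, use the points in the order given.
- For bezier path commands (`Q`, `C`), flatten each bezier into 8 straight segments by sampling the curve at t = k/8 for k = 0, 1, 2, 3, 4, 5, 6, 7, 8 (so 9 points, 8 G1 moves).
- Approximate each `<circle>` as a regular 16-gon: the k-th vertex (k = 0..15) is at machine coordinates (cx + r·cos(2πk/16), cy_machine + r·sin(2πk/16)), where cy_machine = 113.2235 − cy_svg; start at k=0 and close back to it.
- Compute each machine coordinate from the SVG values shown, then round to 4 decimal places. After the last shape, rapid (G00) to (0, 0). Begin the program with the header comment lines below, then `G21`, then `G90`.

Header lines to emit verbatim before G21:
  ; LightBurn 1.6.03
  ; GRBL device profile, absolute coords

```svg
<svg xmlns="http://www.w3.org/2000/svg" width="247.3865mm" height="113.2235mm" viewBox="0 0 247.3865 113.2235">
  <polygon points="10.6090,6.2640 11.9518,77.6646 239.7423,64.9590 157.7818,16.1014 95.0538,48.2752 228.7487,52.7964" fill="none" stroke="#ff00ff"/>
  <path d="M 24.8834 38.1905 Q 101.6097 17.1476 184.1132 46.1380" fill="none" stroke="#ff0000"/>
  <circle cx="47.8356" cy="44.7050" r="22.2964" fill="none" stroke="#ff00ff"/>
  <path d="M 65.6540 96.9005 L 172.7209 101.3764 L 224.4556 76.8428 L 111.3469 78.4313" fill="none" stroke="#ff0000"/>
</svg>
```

Since the viewBox matches the mm dimensions, user units are millimetres directly. The only transform is the Y-flip y_m = 113.2235 − y_svg.

Shape 1 is a closed polygon drawn with `<polygon>`. Its stroke #ff00ff means engrave at S260, F3909. After flipping Y the toolpath is (10.6090,106.9595) → (11.9518,35.5589) → (239.7423,48.2645) → (157.7818,97.1221) → (95.0538,64.9483) → (228.7487,60.4271) → (10.6090,106.9595), returning to the start.

Shape 2 is a quadratic bezier drawn with `<path>`. Its stroke #ff0000 means cut at S907, F1452. After flipping Y the toolpath is (24.8834,75.0330) → (44.1552,79.5120) → (63.6076,82.4274) → (83.2405,83.7792) → (103.0540,83.5676) → (123.0480,81.7924) → (143.2225,78.4536) → (163.5776,73.5513) → (184.1132,67.0855).

Shape 3 is a circle drawn with `<circle>`. Its stroke #ff00ff means engrave at S260, F3909. After flipping Y the toolpath is (70.1320,68.5185) → (68.4348,77.0510) → (63.6015,84.2844) → (56.3681,89.1177) → (47.8356,90.8149) → (39.3031,89.1177) → (32.0697,84.2844) → (27.2364,77.0510) → (25.5392,68.5185) → (27.2364,59.9860) → (32.0697,52.7526) → (39.3031,47.9193) → (47.8356,46.2221) → (56.3681,47.9193) → (63.6015,52.7526) → (68.4348,59.9860) → (70.1320,68.5185), returning to the start.

Shape 4 is a open polyline drawn with `<path>`. Its stroke #ff0000 means cut at S907, F1452. After flipping Y the toolpath is (65.6540,16.3230) → (172.7209,11.8471) → (224.4556,36.3807) → (111.3469,34.7922).

; LightBurn 1.6.03
; GRBL device profile, absolute coords
G21
G90
G00 X10.6090 Y106.9595
M4 S260
G01 X11.9518 Y35.5589 F3909
G01 X239.7423 Y48.2645
G01 X157.7818 Y97.1221
G01 X95.0538 Y64.9483
G01 X228.7487 Y60.4271
G01 X10.6090 Y106.9595
M5
G00 X24.8834 Y75.0330
M4 S907
G01 X44.1552 Y79.5120 F1452
G01 X63.6076 Y82.4274
G01 X83.2405 Y83.7792
G01 X103.0540 Y83.5676
G01 X123.0480 Y81.7924
G01 X143.2225 Y78.4536
G01 X163.5776 Y73.5513
G01 X184.1132 Y67.0855
M5
G00 X70.1320 Y68.5185
M4 S260
G01 X68.4348 Y77.0510 F3909
G01 X63.6015 Y84.2844
G01 X56.3681 Y89.1177
G01 X47.8356 Y90.8149
G01 X39.3031 Y89.1177
G01 X32.0697 Y84.2844
G01 X27.2364 Y77.0510
G01 X25.5392 Y68.5185
G01 X27.2364 Y59.9860
G01 X32.0697 Y52.7526
G01 X39.3031 Y47.9193
G01 X47.8356 Y46.2221
G01 X56.3681 Y47.9193
G01 X63.6015 Y52.7526
G01 X68.4348 Y59.9860
G01 X70.1320 Y68.5185
M5
G00 X65.6540 Y16.3230
M4 S907
G01 X172.7209 Y11.8471 F1452
G01 X224.4556 Y36.3807
G01 X111.3469 Y34.7922
M5
G00 X0.0000 Y0.0000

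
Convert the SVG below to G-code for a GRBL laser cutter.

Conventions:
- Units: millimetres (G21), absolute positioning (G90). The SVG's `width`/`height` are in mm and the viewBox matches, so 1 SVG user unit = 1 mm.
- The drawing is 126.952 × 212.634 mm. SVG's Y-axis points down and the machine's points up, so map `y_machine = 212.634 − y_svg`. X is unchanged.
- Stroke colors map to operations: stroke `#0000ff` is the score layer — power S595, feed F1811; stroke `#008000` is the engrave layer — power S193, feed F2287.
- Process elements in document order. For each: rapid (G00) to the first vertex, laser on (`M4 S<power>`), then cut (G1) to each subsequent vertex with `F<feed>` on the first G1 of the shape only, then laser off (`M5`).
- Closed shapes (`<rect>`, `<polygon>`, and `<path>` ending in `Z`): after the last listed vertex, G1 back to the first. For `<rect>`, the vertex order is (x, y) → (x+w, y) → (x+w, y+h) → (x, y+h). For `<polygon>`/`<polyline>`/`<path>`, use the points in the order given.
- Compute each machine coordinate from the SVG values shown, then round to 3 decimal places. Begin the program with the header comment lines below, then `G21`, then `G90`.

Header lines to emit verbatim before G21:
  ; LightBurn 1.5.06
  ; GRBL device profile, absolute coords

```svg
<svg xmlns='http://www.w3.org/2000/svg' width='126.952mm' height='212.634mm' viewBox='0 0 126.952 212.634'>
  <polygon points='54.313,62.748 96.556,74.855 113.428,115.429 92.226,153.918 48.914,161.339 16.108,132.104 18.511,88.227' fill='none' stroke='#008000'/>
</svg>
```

; LightBurn 1.5.06
; GRBL device profile, absolute coords
G21
G90
G00 X54.313 Y149.886
M4 S193
G1 X96.556 Y137.779 F2287
G1 X113.428 Y97.205
G1 X92.226 Y58.716
G1 X48.914 Y51.295
G1 X16.108 Y80.530
G1 X18.511 Y124.407
G1 X54.313 Y149.886
M5

Since the viewBox matches the mm dimensions, user units are millimetres directly. The only transform is the Y-flip y_m = 212.634 − y_svg.

Shape 1 is a regular polygon drawn with `<polygon>`. Its stroke #008000 means engrave at S193, F2287. After flipping Y the toolpath is (54.313,149.886) → (96.556,137.779) → (113.428,97.205) → (92.226,58.716) → (48.914,51.295) → (16.108,80.530) → (18.511,124.407) → (54.313,149.886), returning to the start.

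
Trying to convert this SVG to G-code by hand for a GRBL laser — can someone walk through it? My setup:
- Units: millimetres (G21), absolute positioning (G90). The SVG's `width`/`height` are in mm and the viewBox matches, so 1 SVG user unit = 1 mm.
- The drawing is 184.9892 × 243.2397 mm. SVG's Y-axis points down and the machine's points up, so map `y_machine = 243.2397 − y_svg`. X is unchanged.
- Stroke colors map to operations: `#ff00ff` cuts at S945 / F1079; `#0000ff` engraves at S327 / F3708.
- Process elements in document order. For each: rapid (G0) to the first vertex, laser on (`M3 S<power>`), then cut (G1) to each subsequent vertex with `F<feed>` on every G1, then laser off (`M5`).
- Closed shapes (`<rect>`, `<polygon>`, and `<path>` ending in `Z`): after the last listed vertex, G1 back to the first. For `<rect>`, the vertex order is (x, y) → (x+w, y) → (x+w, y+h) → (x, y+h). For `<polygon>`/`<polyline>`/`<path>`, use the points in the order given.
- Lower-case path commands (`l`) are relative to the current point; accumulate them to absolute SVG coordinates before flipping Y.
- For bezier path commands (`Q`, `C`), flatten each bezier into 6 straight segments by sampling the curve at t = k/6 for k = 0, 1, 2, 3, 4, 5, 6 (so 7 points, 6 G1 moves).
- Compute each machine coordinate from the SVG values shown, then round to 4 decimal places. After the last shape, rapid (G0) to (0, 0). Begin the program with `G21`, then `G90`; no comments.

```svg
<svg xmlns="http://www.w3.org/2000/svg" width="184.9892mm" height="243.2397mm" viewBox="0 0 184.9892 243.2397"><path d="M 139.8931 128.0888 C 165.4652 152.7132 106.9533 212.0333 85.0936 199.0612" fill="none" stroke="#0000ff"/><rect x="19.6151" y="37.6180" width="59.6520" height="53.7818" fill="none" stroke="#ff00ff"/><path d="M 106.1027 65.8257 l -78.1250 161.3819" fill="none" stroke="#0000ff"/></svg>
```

viewBox `0 0 184.9892 243.2397` with mm width/height → 1 unit = 1 mm. Flip: y_m = 243.2397 − y_svg.

**Shape 1** — `<path>` cubic bezier, stroke `#0000ff` → engrave (S327, F3708). Control points (SVG): P0=(139.8931,128.0888), P1=(165.4652,152.7132), P2=(106.9533,212.0333), P3=(85.0936,199.0612); sampled at t=k/6. Machine vertices: (139.8931,115.1509) → (146.2311,100.4427) → (141.9089,82.9238) → (130.2803,65.5660) → (114.6990,51.3413) → (98.5188,43.2215) → (85.0936,44.1785). Open path.

**Shape 2** — `<rect>` rectangle, stroke `#ff00ff` → cut (S945, F1079). Machine vertices: (19.6151,205.6217) → (79.2671,205.6217) → (79.2671,151.8399) → (19.6151,151.8399) → (19.6151,205.6217). Closed: final G1 returns to the first vertex.

**Shape 3** — `<path>` line segment, stroke `#0000ff` → engrave (S327, F3708). Machine vertices: (106.1027,177.4140) → (27.9777,16.0321). Open path.

G21
G90
G0 X139.8931 Y115.1509
M3 S327
G1 X146.2311 Y100.4427 F3708
G1 X141.9089 Y82.9238 F3708
G1 X130.2803 Y65.5660 F3708
G1 X114.6990 Y51.3413 F3708
G1 X98.5188 Y43.2215 F3708
G1 X85.0936 Y44.1785 F3708
M5
G0 X19.6151 Y205.6217
M3 S945
G1 X79.2671 Y205.6217 F1079
G1 X79.2671 Y151.8399 F1079
G1 X19.6151 Y151.8399 F1079
G1 X19.6151 Y205.6217 F1079
M5
G0 X106.1027 Y177.4140
M3 S327
G1 X27.9777 Y16.0321 F3708
M5
G0 X0.0000 Y0.0000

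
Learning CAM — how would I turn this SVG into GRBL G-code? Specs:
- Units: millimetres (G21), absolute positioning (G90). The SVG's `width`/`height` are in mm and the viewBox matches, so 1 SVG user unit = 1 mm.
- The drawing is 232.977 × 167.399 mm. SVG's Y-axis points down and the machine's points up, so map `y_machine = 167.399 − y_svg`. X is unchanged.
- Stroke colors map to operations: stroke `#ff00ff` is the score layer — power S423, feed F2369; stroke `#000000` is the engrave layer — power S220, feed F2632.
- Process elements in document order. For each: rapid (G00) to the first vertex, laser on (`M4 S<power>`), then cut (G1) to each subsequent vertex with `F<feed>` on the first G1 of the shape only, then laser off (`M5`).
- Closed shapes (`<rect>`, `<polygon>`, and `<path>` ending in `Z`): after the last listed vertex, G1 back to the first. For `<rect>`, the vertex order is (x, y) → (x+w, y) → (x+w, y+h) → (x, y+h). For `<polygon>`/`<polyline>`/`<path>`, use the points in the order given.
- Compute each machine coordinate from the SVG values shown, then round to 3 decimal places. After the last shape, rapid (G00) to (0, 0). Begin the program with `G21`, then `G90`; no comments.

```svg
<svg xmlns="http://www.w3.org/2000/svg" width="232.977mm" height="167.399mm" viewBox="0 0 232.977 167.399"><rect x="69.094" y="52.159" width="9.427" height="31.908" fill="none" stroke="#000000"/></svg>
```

1 u = 1 mm; y_m = 167.399 − y.

[1] `<rect>` rectangle, #000000→engrave S220 F2632: (69.094,115.240) → (78.521,115.240) → (78.521,83.332) → (69.094,83.332) → (69.094,115.240) (closed)

G21
G90
G00 X69.094 Y115.240
M4 S220
G1 X78.521 Y115.240 F2632
G1 X78.521 Y83.332
G1 X69.094 Y83.332
G1 X69.094 Y115.240
M5
G00 X0.000 Y0.000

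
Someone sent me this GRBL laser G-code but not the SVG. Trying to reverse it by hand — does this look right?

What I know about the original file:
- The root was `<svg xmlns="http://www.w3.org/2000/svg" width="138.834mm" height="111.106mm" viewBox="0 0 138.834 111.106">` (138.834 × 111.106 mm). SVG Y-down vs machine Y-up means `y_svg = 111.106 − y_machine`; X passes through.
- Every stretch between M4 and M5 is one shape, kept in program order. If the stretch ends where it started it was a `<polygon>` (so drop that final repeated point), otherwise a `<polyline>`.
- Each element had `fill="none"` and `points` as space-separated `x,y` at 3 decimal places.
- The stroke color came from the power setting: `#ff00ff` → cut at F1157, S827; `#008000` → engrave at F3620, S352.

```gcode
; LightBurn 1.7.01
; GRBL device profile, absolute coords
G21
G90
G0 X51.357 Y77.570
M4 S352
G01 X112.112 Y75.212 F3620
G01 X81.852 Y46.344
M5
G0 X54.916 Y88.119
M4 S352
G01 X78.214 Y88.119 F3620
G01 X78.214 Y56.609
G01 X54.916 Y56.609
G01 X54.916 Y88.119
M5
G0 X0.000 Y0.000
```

<svg xmlns="http://www.w3.org/2000/svg" width="138.834mm" height="111.106mm" viewBox="0 0 138.834 111.106">
  <polyline points="51.357,33.536 112.112,35.894 81.852,64.762" fill="none" stroke="#008000"/>
  <polygon points="54.916,22.987 78.214,22.987 78.214,54.497 54.916,54.497" fill="none" stroke="#008000"/>
</svg>

Each laser-on run becomes one SVG element. Flip Y back into SVG space with y_svg = 111.106 − y_machine. Every run uses S352, so all elements get stroke `#008000` (engrave).

Run 1: The run is open, so emit a `<polyline>` with points (Y-flipped): 51.357,33.536 112.112,35.894 81.852,64.762.

Run 2: The run returns to its start, so emit a `<polygon>` with points (Y-flipped): 54.916,22.987 78.214,22.987 78.214,54.497 54.916,54.497.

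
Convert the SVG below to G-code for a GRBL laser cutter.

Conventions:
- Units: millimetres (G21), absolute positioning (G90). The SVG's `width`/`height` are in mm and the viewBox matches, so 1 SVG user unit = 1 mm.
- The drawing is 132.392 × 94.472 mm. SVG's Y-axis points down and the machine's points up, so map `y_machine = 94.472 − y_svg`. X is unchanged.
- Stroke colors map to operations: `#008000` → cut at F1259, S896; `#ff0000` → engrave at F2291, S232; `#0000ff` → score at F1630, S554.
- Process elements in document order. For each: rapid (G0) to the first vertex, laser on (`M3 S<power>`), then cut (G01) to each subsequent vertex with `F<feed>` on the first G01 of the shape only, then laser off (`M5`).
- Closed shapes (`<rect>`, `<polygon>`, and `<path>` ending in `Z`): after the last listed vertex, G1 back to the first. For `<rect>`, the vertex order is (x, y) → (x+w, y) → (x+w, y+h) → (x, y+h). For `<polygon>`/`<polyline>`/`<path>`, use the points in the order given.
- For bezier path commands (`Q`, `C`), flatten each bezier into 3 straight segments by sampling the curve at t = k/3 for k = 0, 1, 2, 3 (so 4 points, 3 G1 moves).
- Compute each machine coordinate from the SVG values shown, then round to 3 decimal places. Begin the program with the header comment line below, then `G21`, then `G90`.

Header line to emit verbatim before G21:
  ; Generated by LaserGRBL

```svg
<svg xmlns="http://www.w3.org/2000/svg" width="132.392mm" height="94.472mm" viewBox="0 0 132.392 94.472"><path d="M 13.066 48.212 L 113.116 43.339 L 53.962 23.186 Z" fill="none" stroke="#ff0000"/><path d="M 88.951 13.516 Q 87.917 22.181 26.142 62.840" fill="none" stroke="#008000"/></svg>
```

viewBox `0 0 132.392 94.472` with mm width/height → 1 unit = 1 mm. Flip: y_m = 94.472 − y_svg.

**Shape 1** — `<path>` closed polygon, stroke `#ff0000` → engrave (S232, F2291). Machine vertices: (13.066,46.260) → (113.116,51.133) → (53.962,71.286) → (13.066,46.260). Closed: final G1 returns to the first vertex.

**Shape 2** — `<path>` quadratic bezier, stroke `#008000` → cut (S896, F1259). Control points (SVG): P0=(88.951,13.516), P1=(87.917,22.181), P2=(26.142,62.840); sampled at t=k/3. Machine vertices: (88.951,80.956) → (81.513,71.624) → (60.576,55.183) → (26.142,31.632). Open path.

; Generated by LaserGRBL
G21
G90
G0 X13.066 Y46.260
M3 S232
G01 X113.116 Y51.133 F2291
G01 X53.962 Y71.286
G01 X13.066 Y46.260
M5
G0 X88.951 Y80.956
M3 S896
G01 X81.513 Y71.624 F1259
G01 X60.576 Y55.183
G01 X26.142 Y31.632
M5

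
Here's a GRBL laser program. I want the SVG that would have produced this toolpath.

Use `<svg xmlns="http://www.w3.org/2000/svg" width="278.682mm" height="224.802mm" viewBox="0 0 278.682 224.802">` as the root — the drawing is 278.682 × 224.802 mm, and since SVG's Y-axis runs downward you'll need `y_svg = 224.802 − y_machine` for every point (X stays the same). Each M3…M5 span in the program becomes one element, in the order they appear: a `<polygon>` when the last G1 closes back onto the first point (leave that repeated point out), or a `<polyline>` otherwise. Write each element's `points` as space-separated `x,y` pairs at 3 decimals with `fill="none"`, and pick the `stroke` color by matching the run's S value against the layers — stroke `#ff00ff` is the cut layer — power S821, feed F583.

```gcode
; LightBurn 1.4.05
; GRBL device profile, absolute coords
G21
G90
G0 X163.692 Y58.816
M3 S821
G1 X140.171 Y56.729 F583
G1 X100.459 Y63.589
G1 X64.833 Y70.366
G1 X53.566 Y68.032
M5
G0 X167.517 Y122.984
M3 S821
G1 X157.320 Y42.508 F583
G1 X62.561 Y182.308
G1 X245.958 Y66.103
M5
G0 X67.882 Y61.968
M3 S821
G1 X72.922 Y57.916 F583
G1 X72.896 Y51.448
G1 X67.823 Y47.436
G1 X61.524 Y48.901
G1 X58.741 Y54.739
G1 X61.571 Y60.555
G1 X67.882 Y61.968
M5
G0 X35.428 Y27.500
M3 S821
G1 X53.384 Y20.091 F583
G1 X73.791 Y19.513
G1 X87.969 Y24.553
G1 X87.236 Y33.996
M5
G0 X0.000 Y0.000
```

<svg xmlns="http://www.w3.org/2000/svg" width="278.682mm" height="224.802mm" viewBox="0 0 278.682 224.802">
  <polyline points="163.692,165.986 140.171,168.073 100.459,161.213 64.833,154.436 53.566,156.770" fill="none" stroke="#ff00ff"/>
  <polyline points="167.517,101.818 157.320,182.294 62.561,42.494 245.958,158.699" fill="none" stroke="#ff00ff"/>
  <polygon points="67.882,162.834 72.922,166.886 72.896,173.354 67.823,177.366 61.524,175.901 58.741,170.063 61.571,164.247" fill="none" stroke="#ff00ff"/>
  <polyline points="35.428,197.302 53.384,204.711 73.791,205.289 87.969,200.249 87.236,190.806" fill="none" stroke="#ff00ff"/>
</svg>

Machine Y-up, SVG Y-down with viewBox height 224.802, so y_svg = 224.802 − y_machine; X carries over. Every run uses S821, so all elements get stroke `#ff00ff` (cut).

Run 1: The run is open, so emit a `<polyline>` with points (Y-flipped): 163.692,165.986 140.171,168.073 100.459,161.213 64.833,154.436 53.566,156.770.

Run 2: The run is open, so emit a `<polyline>` with points (Y-flipped): 167.517,101.818 157.320,182.294 62.561,42.494 245.958,158.699.

Run 3: The run returns to its start, so emit a `<polygon>` with points (Y-flipped): 67.882,162.834 72.922,166.886 72.896,173.354 67.823,177.366 61.524,175.901 58.741,170.063 61.571,164.247.

Run 4: The run is open, so emit a `<polyline>` with points (Y-flipped): 35.428,197.302 53.384,204.711 73.791,205.289 87.969,200.249 87.236,190.806.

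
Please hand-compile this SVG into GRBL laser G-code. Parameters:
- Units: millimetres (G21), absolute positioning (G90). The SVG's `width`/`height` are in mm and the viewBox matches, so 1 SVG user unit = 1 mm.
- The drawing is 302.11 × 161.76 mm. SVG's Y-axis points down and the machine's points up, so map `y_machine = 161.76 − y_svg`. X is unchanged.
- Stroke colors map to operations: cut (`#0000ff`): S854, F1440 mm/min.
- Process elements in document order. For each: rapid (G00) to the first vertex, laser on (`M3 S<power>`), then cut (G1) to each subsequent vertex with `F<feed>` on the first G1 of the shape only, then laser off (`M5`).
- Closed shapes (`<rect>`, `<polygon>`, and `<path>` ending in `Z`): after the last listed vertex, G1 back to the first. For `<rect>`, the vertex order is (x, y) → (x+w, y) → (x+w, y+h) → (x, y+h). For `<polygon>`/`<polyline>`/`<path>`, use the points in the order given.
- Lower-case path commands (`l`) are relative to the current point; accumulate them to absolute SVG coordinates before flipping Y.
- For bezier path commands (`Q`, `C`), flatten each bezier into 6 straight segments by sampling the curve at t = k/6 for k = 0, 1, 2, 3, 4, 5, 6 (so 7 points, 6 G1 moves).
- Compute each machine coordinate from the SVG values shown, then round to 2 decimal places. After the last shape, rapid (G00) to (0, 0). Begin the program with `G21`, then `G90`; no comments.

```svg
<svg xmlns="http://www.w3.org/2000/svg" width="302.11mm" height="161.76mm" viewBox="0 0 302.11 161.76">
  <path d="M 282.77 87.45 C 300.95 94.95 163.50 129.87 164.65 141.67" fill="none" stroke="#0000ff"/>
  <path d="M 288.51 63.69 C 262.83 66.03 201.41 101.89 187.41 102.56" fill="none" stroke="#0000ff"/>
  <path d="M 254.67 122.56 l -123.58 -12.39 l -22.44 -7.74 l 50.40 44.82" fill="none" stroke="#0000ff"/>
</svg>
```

G21
G90
G00 X282.77 Y74.31
M3 S854
G1 X280.25 Y68.51 F1440
G1 X259.97 Y59.54
G1 X230.10 Y48.81
G1 X198.80 Y37.72
G1 X174.26 Y27.68
G1 X164.65 Y20.09
M5
G00 X288.51 Y98.07
M3 S854
G1 X273.08 Y94.42 F1440
G1 X254.00 Y87.10
G1 X233.58 Y78.01
G1 X214.14 Y69.06
G1 X197.98 Y62.15
G1 X187.41 Y59.20
M5
G00 X254.67 Y39.20
M3 S854
G1 X131.09 Y51.59 F1440
G1 X108.65 Y59.33
G1 X159.05 Y14.51
M5
G00 X0.00 Y0.00

Since the viewBox matches the mm dimensions, user units are millimetres directly. The only transform is the Y-flip y_m = 161.76 − y_svg.

Shape 1 is a cubic bezier drawn with `<path>`. Its stroke #0000ff means cut at S854, F1440. After flipping Y the toolpath is (282.77,74.31) → (280.25,68.51) → (259.97,59.54) → (230.10,48.81) → (198.80,37.72) → (174.26,27.68) → (164.65,20.09).

Shape 2 is a cubic bezier drawn with `<path>`. Its stroke #0000ff means cut at S854, F1440. After flipping Y the toolpath is (288.51,98.07) → (273.08,94.42) → (254.00,87.10) → (233.58,78.01) → (214.14,69.06) → (197.98,62.15) → (187.41,59.20).

Shape 3 is a open polyline drawn with `<path>`. Its stroke #0000ff means cut at S854, F1440. After flipping Y the toolpath is (254.67,39.20) → (131.09,51.59) → (108.65,59.33) → (159.05,14.51).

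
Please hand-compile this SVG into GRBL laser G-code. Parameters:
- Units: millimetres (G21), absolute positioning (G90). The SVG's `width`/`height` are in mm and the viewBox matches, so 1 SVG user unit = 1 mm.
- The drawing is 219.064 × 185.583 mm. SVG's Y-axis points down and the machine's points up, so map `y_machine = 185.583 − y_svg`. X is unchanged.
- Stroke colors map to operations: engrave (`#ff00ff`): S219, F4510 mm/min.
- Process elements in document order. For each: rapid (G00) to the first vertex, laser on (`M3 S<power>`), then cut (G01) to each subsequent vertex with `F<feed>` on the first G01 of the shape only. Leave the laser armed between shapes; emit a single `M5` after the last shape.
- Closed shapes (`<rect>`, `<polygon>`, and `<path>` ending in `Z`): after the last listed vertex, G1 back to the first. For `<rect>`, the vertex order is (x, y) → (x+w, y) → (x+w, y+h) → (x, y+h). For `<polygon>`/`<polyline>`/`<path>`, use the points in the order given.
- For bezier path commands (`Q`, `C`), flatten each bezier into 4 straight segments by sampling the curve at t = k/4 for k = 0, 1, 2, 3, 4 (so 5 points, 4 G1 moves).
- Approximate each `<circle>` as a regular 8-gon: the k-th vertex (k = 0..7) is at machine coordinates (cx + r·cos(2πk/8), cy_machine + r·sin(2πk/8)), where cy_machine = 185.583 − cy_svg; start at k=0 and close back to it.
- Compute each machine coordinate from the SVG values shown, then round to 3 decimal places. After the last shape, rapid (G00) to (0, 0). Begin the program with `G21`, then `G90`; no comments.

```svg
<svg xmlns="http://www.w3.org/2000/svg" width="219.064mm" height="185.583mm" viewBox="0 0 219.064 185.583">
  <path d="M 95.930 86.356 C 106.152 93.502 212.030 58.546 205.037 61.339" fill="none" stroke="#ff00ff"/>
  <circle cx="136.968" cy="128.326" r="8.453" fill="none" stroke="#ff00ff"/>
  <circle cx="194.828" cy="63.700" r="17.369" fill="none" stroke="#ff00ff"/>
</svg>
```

Since the viewBox matches the mm dimensions, user units are millimetres directly. The only transform is the Y-flip y_m = 185.583 − y_svg.

Shape 1 is a cubic bezier drawn with `<path>`. Its stroke #ff00ff means engrave at S219, F4510. After flipping Y the toolpath is (95.930,99.227) → (118.274,100.514) → (156.939,110.103) → (192.377,120.508) → (205.037,124.244).

Shape 2 is a circle drawn with `<circle>`. Its stroke #ff00ff means engrave at S219, F4510. After flipping Y the toolpath is (145.421,57.257) → (142.945,63.234) → (136.968,65.710) → (130.991,63.234) → (128.515,57.257) → (130.991,51.280) → (136.968,48.804) → (142.945,51.280) → (145.421,57.257), returning to the start.

Shape 3 is a circle drawn with `<circle>`. Its stroke #ff00ff means engrave at S219, F4510. After flipping Y the toolpath is (212.197,121.883) → (207.110,134.165) → (194.828,139.252) → (182.546,134.165) → (177.459,121.883) → (182.546,109.601) → (194.828,104.514) → (207.110,109.601) → (212.197,121.883), returning to the start.

G21
G90
G00 X95.930 Y99.227
M3 S219
G01 X118.274 Y100.514 F4510
G01 X156.939 Y110.103
G01 X192.377 Y120.508
G01 X205.037 Y124.244
G00 X145.421 Y57.257
M3 S219
G01 X142.945 Y63.234 F4510
G01 X136.968 Y65.710
G01 X130.991 Y63.234
G01 X128.515 Y57.257
G01 X130.991 Y51.280
G01 X136.968 Y48.804
G01 X142.945 Y51.280
G01 X145.421 Y57.257
G00 X212.197 Y121.883
M3 S219
G01 X207.110 Y134.165 F4510
G01 X194.828 Y139.252
G01 X182.546 Y134.165
G01 X177.459 Y121.883
G01 X182.546 Y109.601
G01 X194.828 Y104.514
G01 X207.110 Y109.601
G01 X212.197 Y121.883
M5
G00 X0.000 Y0.000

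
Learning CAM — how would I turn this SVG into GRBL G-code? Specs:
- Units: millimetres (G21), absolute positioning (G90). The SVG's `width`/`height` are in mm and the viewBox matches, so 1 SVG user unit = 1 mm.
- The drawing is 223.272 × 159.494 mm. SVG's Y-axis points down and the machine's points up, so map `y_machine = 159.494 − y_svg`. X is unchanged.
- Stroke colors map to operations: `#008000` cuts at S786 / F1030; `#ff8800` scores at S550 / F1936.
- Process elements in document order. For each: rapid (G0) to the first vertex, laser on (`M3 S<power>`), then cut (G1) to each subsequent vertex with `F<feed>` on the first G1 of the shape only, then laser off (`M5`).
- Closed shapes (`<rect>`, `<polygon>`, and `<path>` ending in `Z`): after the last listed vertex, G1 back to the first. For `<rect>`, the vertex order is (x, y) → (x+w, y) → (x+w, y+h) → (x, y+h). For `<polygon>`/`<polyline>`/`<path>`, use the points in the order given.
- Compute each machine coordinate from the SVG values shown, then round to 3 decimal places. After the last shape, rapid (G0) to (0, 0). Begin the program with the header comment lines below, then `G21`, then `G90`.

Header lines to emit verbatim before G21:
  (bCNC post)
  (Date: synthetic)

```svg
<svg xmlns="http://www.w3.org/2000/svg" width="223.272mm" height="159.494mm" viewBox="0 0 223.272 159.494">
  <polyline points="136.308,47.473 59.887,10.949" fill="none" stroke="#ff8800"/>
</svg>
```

(bCNC post)
(Date: synthetic)
G21
G90
G0 X136.308 Y112.021
M3 S550
G1 X59.887 Y148.545 F1936
M5
G0 X0.000 Y0.000

viewBox `0 0 223.272 159.494` with mm width/height → 1 unit = 1 mm. Flip: y_m = 159.494 − y_svg.

**Shape 1** — `<polyline>` line segment, stroke `#ff8800` → score (S550, F1936). Machine vertices: (136.308,112.021) → (59.887,148.545). Open path.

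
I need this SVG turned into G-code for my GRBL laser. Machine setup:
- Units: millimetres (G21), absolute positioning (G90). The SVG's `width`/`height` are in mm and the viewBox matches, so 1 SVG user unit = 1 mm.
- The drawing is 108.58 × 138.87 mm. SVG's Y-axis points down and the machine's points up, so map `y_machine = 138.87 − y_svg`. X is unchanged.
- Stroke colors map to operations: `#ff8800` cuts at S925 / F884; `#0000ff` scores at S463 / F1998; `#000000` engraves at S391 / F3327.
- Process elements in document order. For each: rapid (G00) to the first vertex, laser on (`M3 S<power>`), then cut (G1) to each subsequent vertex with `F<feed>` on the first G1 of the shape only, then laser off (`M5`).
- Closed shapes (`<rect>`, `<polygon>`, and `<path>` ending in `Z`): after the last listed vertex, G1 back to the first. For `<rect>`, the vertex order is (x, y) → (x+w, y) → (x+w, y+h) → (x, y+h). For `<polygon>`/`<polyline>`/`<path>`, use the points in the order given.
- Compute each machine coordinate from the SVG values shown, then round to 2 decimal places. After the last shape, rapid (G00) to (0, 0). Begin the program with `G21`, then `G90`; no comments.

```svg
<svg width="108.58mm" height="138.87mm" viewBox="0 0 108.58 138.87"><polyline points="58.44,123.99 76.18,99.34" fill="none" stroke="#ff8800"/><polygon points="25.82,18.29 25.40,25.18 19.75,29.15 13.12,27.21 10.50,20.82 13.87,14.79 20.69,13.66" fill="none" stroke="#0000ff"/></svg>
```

G21
G90
G00 X58.44 Y14.88
M3 S925
G1 X76.18 Y39.53 F884
M5
G00 X25.82 Y120.58
M3 S463
G1 X25.40 Y113.69 F1998
G1 X19.75 Y109.72
G1 X13.12 Y111.66
G1 X10.50 Y118.05
G1 X13.87 Y124.08
G1 X20.69 Y125.21
G1 X25.82 Y120.58
M5
G00 X0.00 Y0.00

viewBox `0 0 108.58 138.87` with mm width/height → 1 unit = 1 mm. Flip: y_m = 138.87 − y_svg.

**Shape 1** — `<polyline>` line segment, stroke `#ff8800` → cut (S925, F884). Machine vertices: (58.44,14.88) → (76.18,39.53). Open path.

**Shape 2** — `<polygon>` regular polygon, stroke `#0000ff` → score (S463, F1998). Machine vertices: (25.82,120.58) → (25.40,113.69) → (19.75,109.72) → (13.12,111.66) → (10.50,118.05) → (13.87,124.08) → (20.69,125.21) → (25.82,120.58). Closed: final G1 returns to the first vertex.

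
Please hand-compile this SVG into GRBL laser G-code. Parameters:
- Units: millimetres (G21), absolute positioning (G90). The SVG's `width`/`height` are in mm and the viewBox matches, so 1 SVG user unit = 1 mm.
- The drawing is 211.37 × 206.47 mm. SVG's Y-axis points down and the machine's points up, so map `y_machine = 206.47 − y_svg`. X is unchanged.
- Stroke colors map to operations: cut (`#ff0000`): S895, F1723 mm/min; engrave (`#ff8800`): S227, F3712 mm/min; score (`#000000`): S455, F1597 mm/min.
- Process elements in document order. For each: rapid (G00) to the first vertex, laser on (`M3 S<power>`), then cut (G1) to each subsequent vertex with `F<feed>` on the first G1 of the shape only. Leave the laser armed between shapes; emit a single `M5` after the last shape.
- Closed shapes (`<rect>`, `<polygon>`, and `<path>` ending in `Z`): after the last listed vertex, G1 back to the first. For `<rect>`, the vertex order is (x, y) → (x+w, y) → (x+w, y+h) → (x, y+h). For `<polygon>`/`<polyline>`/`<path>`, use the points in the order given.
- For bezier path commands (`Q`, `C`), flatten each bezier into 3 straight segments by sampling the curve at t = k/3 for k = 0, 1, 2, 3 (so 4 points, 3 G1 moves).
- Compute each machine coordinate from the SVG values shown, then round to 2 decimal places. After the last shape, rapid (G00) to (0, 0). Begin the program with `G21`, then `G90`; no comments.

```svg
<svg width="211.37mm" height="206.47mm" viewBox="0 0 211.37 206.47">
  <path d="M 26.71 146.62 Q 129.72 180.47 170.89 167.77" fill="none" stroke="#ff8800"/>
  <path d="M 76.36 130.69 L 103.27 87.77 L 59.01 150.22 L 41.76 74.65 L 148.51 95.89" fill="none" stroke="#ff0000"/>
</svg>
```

G21
G90
G00 X26.71 Y59.85
M3 S227
G1 X88.51 Y42.46 F3712
G1 X136.57 Y35.41
G1 X170.89 Y38.70
G00 X76.36 Y75.78
M3 S895
G1 X103.27 Y118.70 F1723
G1 X59.01 Y56.25
G1 X41.76 Y131.82
G1 X148.51 Y110.58
M5
G00 X0.00 Y0.00

Since the viewBox matches the mm dimensions, user units are millimetres directly. The only transform is the Y-flip y_m = 206.47 − y_svg.

Shape 1 is a quadratic bezier drawn with `<path>`. Its stroke #ff8800 means engrave at S227, F3712. After flipping Y the toolpath is (26.71,59.85) → (88.51,42.46) → (136.57,35.41) → (170.89,38.70).

Shape 2 is a open polyline drawn with `<path>`. Its stroke #ff0000 means cut at S895, F1723. After flipping Y the toolpath is (76.36,75.78) → (103.27,118.70) → (59.01,56.25) → (41.76,131.82) → (148.51,110.58).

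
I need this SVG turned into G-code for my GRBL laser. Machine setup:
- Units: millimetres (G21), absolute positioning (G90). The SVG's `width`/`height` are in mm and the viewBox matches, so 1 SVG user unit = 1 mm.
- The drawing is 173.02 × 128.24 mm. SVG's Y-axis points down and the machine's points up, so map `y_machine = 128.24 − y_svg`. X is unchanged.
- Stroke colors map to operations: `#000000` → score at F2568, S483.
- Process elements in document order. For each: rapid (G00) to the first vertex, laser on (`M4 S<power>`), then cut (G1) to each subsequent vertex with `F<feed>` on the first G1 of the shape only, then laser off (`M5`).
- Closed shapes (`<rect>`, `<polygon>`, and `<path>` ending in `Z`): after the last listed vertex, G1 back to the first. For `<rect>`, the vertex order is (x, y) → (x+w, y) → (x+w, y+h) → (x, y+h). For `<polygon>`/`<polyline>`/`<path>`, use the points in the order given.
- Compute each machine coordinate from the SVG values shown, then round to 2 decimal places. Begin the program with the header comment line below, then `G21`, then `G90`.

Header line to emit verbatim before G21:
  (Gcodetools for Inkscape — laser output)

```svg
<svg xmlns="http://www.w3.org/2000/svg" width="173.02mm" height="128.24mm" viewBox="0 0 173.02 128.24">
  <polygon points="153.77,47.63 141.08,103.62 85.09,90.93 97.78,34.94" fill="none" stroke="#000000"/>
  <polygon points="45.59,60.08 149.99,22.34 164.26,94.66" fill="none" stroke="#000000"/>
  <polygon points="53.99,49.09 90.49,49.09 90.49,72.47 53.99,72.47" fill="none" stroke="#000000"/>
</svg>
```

Since the viewBox matches the mm dimensions, user units are millimetres directly. The only transform is the Y-flip y_m = 128.24 − y_svg.

Shape 1 is a regular polygon drawn with `<polygon>`. Its stroke #000000 means score at S483, F2568. After flipping Y the toolpath is (153.77,80.61) → (141.08,24.62) → (85.09,37.31) → (97.78,93.30) → (153.77,80.61), returning to the start.

Shape 2 is a closed polygon drawn with `<polygon>`. Its stroke #000000 means score at S483, F2568. After flipping Y the toolpath is (45.59,68.16) → (149.99,105.90) → (164.26,33.58) → (45.59,68.16), returning to the start.

Shape 3 is a rectangle drawn with `<polygon>`. Its stroke #000000 means score at S483, F2568. After flipping Y the toolpath is (53.99,79.15) → (90.49,79.15) → (90.49,55.77) → (53.99,55.77) → (53.99,79.15), returning to the start.

(Gcodetools for Inkscape — laser output)
G21
G90
G00 X153.77 Y80.61
M4 S483
G1 X141.08 Y24.62 F2568
G1 X85.09 Y37.31
G1 X97.78 Y93.30
G1 X153.77 Y80.61
M5
G00 X45.59 Y68.16
M4 S483
G1 X149.99 Y105.90 F2568
G1 X164.26 Y33.58
G1 X45.59 Y68.16
M5
G00 X53.99 Y79.15
M4 S483
G1 X90.49 Y79.15 F2568
G1 X90.49 Y55.77
G1 X53.99 Y55.77
G1 X53.99 Y79.15
M5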